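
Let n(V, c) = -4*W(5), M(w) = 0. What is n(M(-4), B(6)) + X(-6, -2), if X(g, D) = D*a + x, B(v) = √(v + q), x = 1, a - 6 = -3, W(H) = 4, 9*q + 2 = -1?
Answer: -21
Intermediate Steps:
q = -⅓ (q = -2/9 + (⅑)*(-1) = -2/9 - ⅑ = -⅓ ≈ -0.33333)
a = 3 (a = 6 - 3 = 3)
B(v) = √(-⅓ + v) (B(v) = √(v - ⅓) = √(-⅓ + v))
n(V, c) = -16 (n(V, c) = -4*4 = -16)
X(g, D) = 1 + 3*D (X(g, D) = D*3 + 1 = 3*D + 1 = 1 + 3*D)
n(M(-4), B(6)) + X(-6, -2) = -16 + (1 + 3*(-2)) = -16 + (1 - 6) = -16 - 5 = -21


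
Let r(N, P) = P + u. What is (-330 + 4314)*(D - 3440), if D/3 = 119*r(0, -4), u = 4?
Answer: -13704960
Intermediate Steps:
r(N, P) = 4 + P (r(N, P) = P + 4 = 4 + P)
D = 0 (D = 3*(119*(4 - 4)) = 3*(119*0) = 3*0 = 0)
(-330 + 4314)*(D - 3440) = (-330 + 4314)*(0 - 3440) = 3984*(-3440) = -13704960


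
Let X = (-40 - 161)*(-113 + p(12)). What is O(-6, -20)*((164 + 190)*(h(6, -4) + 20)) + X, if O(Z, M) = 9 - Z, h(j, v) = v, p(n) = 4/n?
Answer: 107606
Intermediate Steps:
X = 22646 (X = (-40 - 161)*(-113 + 4/12) = -201*(-113 + 4*(1/12)) = -201*(-113 + ⅓) = -201*(-338/3) = 22646)
O(-6, -20)*((164 + 190)*(h(6, -4) + 20)) + X = (9 - 1*(-6))*((164 + 190)*(-4 + 20)) + 22646 = (9 + 6)*(354*16) + 22646 = 15*5664 + 22646 = 84960 + 22646 = 107606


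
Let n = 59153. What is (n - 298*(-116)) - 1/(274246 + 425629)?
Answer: 65592984874/699875 ≈ 93721.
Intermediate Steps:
(n - 298*(-116)) - 1/(274246 + 425629) = (59153 - 298*(-116)) - 1/(274246 + 425629) = (59153 + 34568) - 1/699875 = 93721 - 1*1/699875 = 93721 - 1/699875 = 65592984874/699875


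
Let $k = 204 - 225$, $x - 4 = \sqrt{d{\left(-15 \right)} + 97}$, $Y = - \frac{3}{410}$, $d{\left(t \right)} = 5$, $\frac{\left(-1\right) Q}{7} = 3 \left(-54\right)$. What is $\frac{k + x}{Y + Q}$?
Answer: $- \frac{6970}{464937} + \frac{410 \sqrt{102}}{464937} \approx -0.0060851$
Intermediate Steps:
$Q = 1134$ ($Q = - 7 \cdot 3 \left(-54\right) = \left(-7\right) \left(-162\right) = 1134$)
$Y = - \frac{3}{410}$ ($Y = \left(-3\right) \frac{1}{410} = - \frac{3}{410} \approx -0.0073171$)
$x = 4 + \sqrt{102}$ ($x = 4 + \sqrt{5 + 97} = 4 + \sqrt{102} \approx 14.1$)
$k = -21$
$\frac{k + x}{Y + Q} = \frac{-21 + \left(4 + \sqrt{102}\right)}{- \frac{3}{410} + 1134} = \frac{-17 + \sqrt{102}}{\frac{464937}{410}} = \left(-17 + \sqrt{102}\right) \frac{410}{464937} = - \frac{6970}{464937} + \frac{410 \sqrt{102}}{464937}$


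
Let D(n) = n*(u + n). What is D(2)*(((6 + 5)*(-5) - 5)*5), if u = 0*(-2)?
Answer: -1200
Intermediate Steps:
u = 0
D(n) = n**2 (D(n) = n*(0 + n) = n*n = n**2)
D(2)*(((6 + 5)*(-5) - 5)*5) = 2**2*(((6 + 5)*(-5) - 5)*5) = 4*((11*(-5) - 5)*5) = 4*((-55 - 5)*5) = 4*(-60*5) = 4*(-300) = -1200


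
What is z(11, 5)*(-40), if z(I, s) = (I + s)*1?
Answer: -640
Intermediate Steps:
z(I, s) = I + s
z(11, 5)*(-40) = (11 + 5)*(-40) = 16*(-40) = -640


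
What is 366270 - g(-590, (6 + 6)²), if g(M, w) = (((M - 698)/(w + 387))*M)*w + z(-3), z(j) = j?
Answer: 160193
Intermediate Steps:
g(M, w) = -3 + M*w*(-698 + M)/(387 + w) (g(M, w) = (((M - 698)/(w + 387))*M)*w - 3 = (((-698 + M)/(387 + w))*M)*w - 3 = (M*(-698 + M)/(387 + w))*w - 3 = M*w*(-698 + M)/(387 + w) - 3 = -3 + M*w*(-698 + M)/(387 + w))
366270 - g(-590, (6 + 6)²) = 366270 - (-1161 - 3*(6 + 6)² + (6 + 6)²*(-590)² - 698*(-590)*(6 + 6)²)/(387 + (6 + 6)²) = 366270 - (-1161 - 3*12² + 12²*348100 - 698*(-590)*12²)/(387 + 12²) = 366270 - (-1161 - 3*144 + 144*348100 - 698*(-590)*144)/(387 + 144) = 366270 - (-1161 - 432 + 50126400 + 59302080)/531 = 366270 - 109426887/531 = 366270 - 1*206077 = 366270 - 206077 = 160193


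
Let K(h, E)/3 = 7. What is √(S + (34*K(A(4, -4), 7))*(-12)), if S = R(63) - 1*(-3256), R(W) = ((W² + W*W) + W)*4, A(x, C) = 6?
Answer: 2*√6673 ≈ 163.38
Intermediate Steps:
R(W) = 4*W + 8*W² (R(W) = ((W² + W²) + W)*4 = (2*W² + W)*4 = (W + 2*W²)*4 = 4*W + 8*W²)
K(h, E) = 21 (K(h, E) = 3*7 = 21)
S = 35260 (S = 4*63*(1 + 2*63) - 1*(-3256) = 4*63*(1 + 126) + 3256 = 4*63*127 + 3256 = 32004 + 3256 = 35260)
√(S + (34*K(A(4, -4), 7))*(-12)) = √(35260 + (34*21)*(-12)) = √(35260 + 714*(-12)) = √(35260 - 8568) = √26692 = 2*√6673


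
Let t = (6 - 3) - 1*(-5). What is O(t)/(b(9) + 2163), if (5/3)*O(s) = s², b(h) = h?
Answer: 16/905 ≈ 0.017680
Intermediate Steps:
t = 8 (t = 3 + 5 = 8)
O(s) = 3*s²/5
O(t)/(b(9) + 2163) = ((⅗)*8²)/(9 + 2163) = ((⅗)*64)/2172 = (1/2172)*(192/5) = 16/905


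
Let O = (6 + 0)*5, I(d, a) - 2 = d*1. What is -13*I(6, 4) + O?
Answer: -74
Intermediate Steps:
I(d, a) = 2 + d (I(d, a) = 2 + d*1 = 2 + d)
O = 30 (O = 6*5 = 30)
-13*I(6, 4) + O = -13*(2 + 6) + 30 = -13*8 + 30 = -104 + 30 = -74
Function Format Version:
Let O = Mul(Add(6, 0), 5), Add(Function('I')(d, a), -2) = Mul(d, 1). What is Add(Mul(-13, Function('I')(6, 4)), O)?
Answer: -74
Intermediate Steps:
Function('I')(d, a) = Add(2, d) (Function('I')(d, a) = Add(2, Mul(d, 1)) = Add(2, d))
O = 30 (O = Mul(6, 5) = 30)
Add(Mul(-13, Function('I')(6, 4)), O) = Add(Mul(-13, Add(2, 6)), 30) = Add(Mul(-13, 8), 30) = Add(-104, 30) = -74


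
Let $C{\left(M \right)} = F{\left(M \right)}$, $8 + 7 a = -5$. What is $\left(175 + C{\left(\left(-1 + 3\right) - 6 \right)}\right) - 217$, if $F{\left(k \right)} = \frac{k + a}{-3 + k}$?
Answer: $- \frac{2017}{49} \approx -41.163$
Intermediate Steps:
$a = - \frac{13}{7}$ ($a = - \frac{8}{7} + \frac{1}{7} \left(-5\right) = - \frac{8}{7} - \frac{5}{7} = - \frac{13}{7} \approx -1.8571$)
$F{\left(k \right)} = \frac{- \frac{13}{7} + k}{-3 + k}$ ($F{\left(k \right)} = \frac{k - \frac{13}{7}}{-3 + k} = \frac{- \frac{13}{7} + k}{-3 + k}$)
$C{\left(M \right)} = \frac{- \frac{13}{7} + M}{-3 + M}$
$\left(175 + C{\left(\left(-1 + 3\right) - 6 \right)}\right) - 217 = \left(175 + \frac{- \frac{13}{7} + \left(\left(-1 + 3\right) - 6\right)}{-3 + \left(\left(-1 + 3\right) - 6\right)}\right) - 217 = \left(175 + \frac{- \frac{13}{7} + \left(2 - 6\right)}{-3 + \left(2 - 6\right)}\right) - 217 = \left(175 + \frac{- \frac{13}{7} - 4}{-3 - 4}\right) - 217 = \left(175 + \frac{1}{-7} \left(- \frac{41}{7}\right)\right) - 217 = \left(175 - - \frac{41}{49}\right) - 217 = \left(175 + \frac{41}{49}\right) - 217 = \frac{8616}{49} - 217 = - \frac{2017}{49}$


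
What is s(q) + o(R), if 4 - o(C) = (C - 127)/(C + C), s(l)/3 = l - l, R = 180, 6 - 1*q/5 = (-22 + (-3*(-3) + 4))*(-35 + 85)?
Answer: 1387/360 ≈ 3.8528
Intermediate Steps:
q = 2280 (q = 30 - 5*(-22 + (-3*(-3) + 4))*(-35 + 85) = 30 - 5*(-22 + (9 + 4))*50 = 30 - 5*(-22 + 13)*50 = 30 - (-45)*50 = 30 - 5*(-450) = 30 + 2250 = 2280)
s(l) = 0 (s(l) = 3*(l - l) = 3*0 = 0)
o(C) = 4 - (-127 + C)/(2*C) (o(C) = 4 - (C - 127)/(C + C) = 4 - (-127 + C)/(2*C))
s(q) + o(R) = 0 + (½)*(127 + 7*180)/180 = 0 + (½)*(1/180)*(127 + 1260) = 0 + (½)*(1/180)*1387 = 0 + 1387/360 = 1387/360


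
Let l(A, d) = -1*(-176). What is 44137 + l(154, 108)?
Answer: 44313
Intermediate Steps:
l(A, d) = 176
44137 + l(154, 108) = 44137 + 176 = 44313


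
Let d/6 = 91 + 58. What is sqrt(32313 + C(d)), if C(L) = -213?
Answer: 10*sqrt(321) ≈ 179.16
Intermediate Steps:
d = 894 (d = 6*(91 + 58) = 6*149 = 894)
sqrt(32313 + C(d)) = sqrt(32313 - 213) = sqrt(32100) = 10*sqrt(321)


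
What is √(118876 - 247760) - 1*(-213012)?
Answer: 213012 + 2*I*√32221 ≈ 2.1301e+5 + 359.0*I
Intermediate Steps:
√(118876 - 247760) - 1*(-213012) = √(-128884) + 213012 = 2*I*√32221 + 213012 = 213012 + 2*I*√32221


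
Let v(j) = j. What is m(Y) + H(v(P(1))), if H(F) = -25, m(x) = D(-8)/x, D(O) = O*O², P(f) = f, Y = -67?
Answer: -1163/67 ≈ -17.358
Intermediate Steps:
D(O) = O³
m(x) = -512/x (m(x) = (-8)³/x = -512/x)
m(Y) + H(v(P(1))) = -512/(-67) - 25 = -512*(-1/67) - 25 = 512/67 - 25 = -1163/67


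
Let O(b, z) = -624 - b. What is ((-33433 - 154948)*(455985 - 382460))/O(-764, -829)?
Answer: -2770142605/28 ≈ -9.8934e+7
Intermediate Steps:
((-33433 - 154948)*(455985 - 382460))/O(-764, -829) = ((-33433 - 154948)*(455985 - 382460))/(-624 - 1*(-764)) = (-188381*73525)/(-624 + 764) = -13850713025/140 = -13850713025*1/140 = -2770142605/28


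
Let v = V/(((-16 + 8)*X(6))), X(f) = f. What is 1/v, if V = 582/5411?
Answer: -43288/97 ≈ -446.27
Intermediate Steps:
V = 582/5411 (V = 582*(1/5411) = 582/5411 ≈ 0.10756)
v = -97/43288 (v = 582/(5411*(((-16 + 8)*6))) = 582/(5411*((-8*6))) = (582/5411)/(-48) = (582/5411)*(-1/48) = -97/43288 ≈ -0.0022408)
1/v = 1/(-97/43288) = -43288/97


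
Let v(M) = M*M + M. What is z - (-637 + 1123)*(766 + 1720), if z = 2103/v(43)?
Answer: -2285904729/1892 ≈ -1.2082e+6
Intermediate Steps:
v(M) = M + M**2 (v(M) = M**2 + M = M + M**2)
z = 2103/1892 (z = 2103/((43*(1 + 43))) = 2103/((43*44)) = 2103/1892 ≈ 1.1115)
z - (-637 + 1123)*(766 + 1720) = 2103/1892 - (-637 + 1123)*(766 + 1720) = 2103/1892 - 486*2486 = 2103/1892 - 1*1208196 = 2103/1892 - 1208196 = -2285904729/1892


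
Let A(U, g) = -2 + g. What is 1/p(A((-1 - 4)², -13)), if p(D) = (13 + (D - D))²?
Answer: 1/169 ≈ 0.0059172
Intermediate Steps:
p(D) = 169 (p(D) = (13 + 0)² = 13² = 169)
1/p(A((-1 - 4)², -13)) = 1/169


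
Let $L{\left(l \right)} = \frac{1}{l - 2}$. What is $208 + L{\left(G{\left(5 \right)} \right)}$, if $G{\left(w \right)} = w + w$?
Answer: $\frac{1665}{8} \approx 208.13$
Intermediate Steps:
$G{\left(w \right)} = 2 w$
$L{\left(l \right)} = \frac{1}{-2 + l}$
$208 + L{\left(G{\left(5 \right)} \right)} = 208 + \frac{1}{-2 + 2 \cdot 5} = 208 + \frac{1}{-2 + 10} = 208 + \frac{1}{8} = \frac{1665}{8}$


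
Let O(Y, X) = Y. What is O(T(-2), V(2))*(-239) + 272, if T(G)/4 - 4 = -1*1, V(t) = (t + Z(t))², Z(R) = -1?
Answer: -2596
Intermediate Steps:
V(t) = (-1 + t)² (V(t) = (t - 1)² = (-1 + t)²)
T(G) = 12 (T(G) = 16 + 4*(-1*1) = 16 + 4*(-1) = 16 - 4 = 12)
O(T(-2), V(2))*(-239) + 272 = 12*(-239) + 272 = -2868 + 272 = -2596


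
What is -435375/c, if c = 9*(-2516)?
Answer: 48375/2516 ≈ 19.227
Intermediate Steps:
c = -22644
-435375/c = -435375/(-22644) = -435375*(-1/22644) = 48375/2516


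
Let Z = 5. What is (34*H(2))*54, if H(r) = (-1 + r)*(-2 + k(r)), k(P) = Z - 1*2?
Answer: 1836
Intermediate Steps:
k(P) = 3 (k(P) = 5 - 1*2 = 5 - 2 = 3)
H(r) = -1 + r (H(r) = (-1 + r)*(-2 + 3) = (-1 + r)*1 = -1 + r)
(34*H(2))*54 = (34*(-1 + 2))*54 = (34*1)*54 = 34*54 = 1836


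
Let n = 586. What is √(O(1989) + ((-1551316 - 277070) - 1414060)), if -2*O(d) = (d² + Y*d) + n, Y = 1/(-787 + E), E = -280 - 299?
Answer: I*√9741780793335/1366 ≈ 2284.9*I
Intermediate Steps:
E = -579
Y = -1/1366 (Y = 1/(-787 - 579) = 1/(-1366) = -1/1366 ≈ -0.00073206)
O(d) = -293 - d²/2 + d/2732 (O(d) = -((d² - d/1366) + 586)/2 = -(586 + d² - d/1366)/2 = -293 - d²/2 + d/2732)
√(O(1989) + ((-1551316 - 277070) - 1414060)) = √((-293 - ½*1989² + (1/2732)*1989) + ((-1551316 - 277070) - 1414060)) = √((-293 - ½*3956121 + 1989/2732) + (-1828386 - 1414060)) = √((-293 - 3956121/2 + 1989/2732) - 3242446) = √(-5404859773/2732 - 3242446) = √(-14263222245/2732) = I*√9741780793335/1366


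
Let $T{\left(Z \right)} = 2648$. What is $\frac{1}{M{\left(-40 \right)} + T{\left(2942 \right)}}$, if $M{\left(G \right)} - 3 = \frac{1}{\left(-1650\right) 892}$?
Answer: $\frac{1471800}{3901741799} \approx 0.00037722$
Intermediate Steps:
$M{\left(G \right)} = \frac{4415399}{1471800}$ ($M{\left(G \right)} = 3 + \frac{1}{\left(-1650\right) 892} = 3 - \frac{1}{1471800} = \frac{4415399}{1471800}$)
$\frac{1}{M{\left(-40 \right)} + T{\left(2942 \right)}} = \frac{1}{\frac{4415399}{1471800} + 2648} = \frac{1}{\frac{3901741799}{1471800}} = \frac{1471800}{3901741799}$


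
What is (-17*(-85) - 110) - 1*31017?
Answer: -29682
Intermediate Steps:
(-17*(-85) - 110) - 1*31017 = (1445 - 110) - 31017 = 1335 - 31017 = -29682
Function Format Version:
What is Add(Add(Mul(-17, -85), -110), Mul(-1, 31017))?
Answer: -29682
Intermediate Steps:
Add(Add(Mul(-17, -85), -110), Mul(-1, 31017)) = Add(Add(1445, -110), -31017) = Add(1335, -31017) = -29682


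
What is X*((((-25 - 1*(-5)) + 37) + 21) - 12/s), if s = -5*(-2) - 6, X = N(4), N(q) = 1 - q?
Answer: -105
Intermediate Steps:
X = -3 (X = 1 - 1*4 = 1 - 4 = -3)
s = 4 (s = 10 - 6 = 4)
X*((((-25 - 1*(-5)) + 37) + 21) - 12/s) = -3*((((-25 - 1*(-5)) + 37) + 21) - 12/4) = -3*((((-25 + 5) + 37) + 21) - 12*1/4) = -3*(((-20 + 37) + 21) - 3) = -3*((17 + 21) - 3) = -3*(38 - 3) = -3*35 = -105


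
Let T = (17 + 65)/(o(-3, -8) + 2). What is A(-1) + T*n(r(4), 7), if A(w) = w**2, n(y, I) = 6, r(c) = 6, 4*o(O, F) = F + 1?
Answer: 1969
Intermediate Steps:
o(O, F) = 1/4 + F/4 (o(O, F) = (F + 1)/4 = (1 + F)/4 = 1/4 + F/4)
T = 328 (T = (17 + 65)/((1/4 + (1/4)*(-8)) + 2) = 82/((1/4 - 2) + 2) = 82/(-7/4 + 2) = 82/(1/4) = 82*4 = 328)
A(-1) + T*n(r(4), 7) = (-1)**2 + 328*6 = 1 + 1968 = 1969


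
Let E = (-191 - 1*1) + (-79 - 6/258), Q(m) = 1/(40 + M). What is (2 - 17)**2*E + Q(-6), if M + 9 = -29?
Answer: -5244257/86 ≈ -60980.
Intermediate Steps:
M = -38 (M = -9 - 29 = -38)
Q(m) = 1/2 (Q(m) = 1/(40 - 38) = 1/2)
E = -11654/43 (E = (-191 - 1) + (-79 - 6/258) = -192 + (-79 - 1*1/43) = -192 + (-79 - 1/43) = -192 - 3398/43 = -11654/43 ≈ -271.02)
(2 - 17)**2*E + Q(-6) = (2 - 17)**2*(-11654/43) + 1/2 = (-15)**2*(-11654/43) + 1/2 = 225*(-11654/43) + 1/2 = -2622150/43 + 1/2 = -5244257/86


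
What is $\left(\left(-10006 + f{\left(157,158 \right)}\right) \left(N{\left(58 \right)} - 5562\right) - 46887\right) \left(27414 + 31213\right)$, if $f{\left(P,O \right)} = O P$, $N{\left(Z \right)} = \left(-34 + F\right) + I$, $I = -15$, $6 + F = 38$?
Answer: $-4843533332549$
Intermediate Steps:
$F = 32$ ($F = -6 + 38 = 32$)
$N{\left(Z \right)} = -17$ ($N{\left(Z \right)} = \left(-34 + 32\right) - 15 = -2 - 15 = -17$)
$\left(\left(-10006 + f{\left(157,158 \right)}\right) \left(N{\left(58 \right)} - 5562\right) - 46887\right) \left(27414 + 31213\right) = \left(\left(-10006 + 158 \cdot 157\right) \left(-17 - 5562\right) - 46887\right) \left(27414 + 31213\right) = \left(\left(-10006 + 24806\right) \left(-5579\right) - 46887\right) 58627 = \left(14800 \left(-5579\right) - 46887\right) 58627 = \left(-82569200 - 46887\right) 58627 = \left(-82616087\right) 58627 = -4843533332549$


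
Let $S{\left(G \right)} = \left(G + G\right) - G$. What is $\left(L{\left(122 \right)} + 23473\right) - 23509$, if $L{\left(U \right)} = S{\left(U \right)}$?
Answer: $86$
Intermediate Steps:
$S{\left(G \right)} = G$ ($S{\left(G \right)} = 2 G - G = G$)
$L{\left(U \right)} = U$
$\left(L{\left(122 \right)} + 23473\right) - 23509 = \left(122 + 23473\right) - 23509 = 23595 - 23509 = 86$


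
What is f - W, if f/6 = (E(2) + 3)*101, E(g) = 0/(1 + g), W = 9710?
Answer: -7892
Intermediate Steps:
E(g) = 0
f = 1818 (f = 6*((0 + 3)*101) = 6*(3*101) = 6*303 = 1818)
f - W = 1818 - 1*9710 = 1818 - 9710 = -7892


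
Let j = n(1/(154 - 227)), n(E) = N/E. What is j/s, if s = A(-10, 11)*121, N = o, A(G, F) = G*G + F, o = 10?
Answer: -730/13431 ≈ -0.054352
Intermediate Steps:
A(G, F) = F + G² (A(G, F) = G² + F = F + G²)
N = 10
n(E) = 10/E
j = -730 (j = 10/(1/(154 - 227)) = 10/(1/(-73)) = 10/(-1/73) = 10*(-73) = -730)
s = 13431 (s = (11 + (-10)²)*121 = (11 + 100)*121 = 111*121 = 13431)
j/s = -730/13431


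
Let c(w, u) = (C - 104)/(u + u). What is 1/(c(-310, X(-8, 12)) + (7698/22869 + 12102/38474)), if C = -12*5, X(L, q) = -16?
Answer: 1173149208/6776301011 ≈ 0.17313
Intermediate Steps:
C = -60
c(w, u) = -82/u (c(w, u) = (-60 - 104)/(u + u) = -164*1/(2*u) = -82/u)
1/(c(-310, X(-8, 12)) + (7698/22869 + 12102/38474)) = 1/(-82/(-16) + (7698/22869 + 12102/38474)) = 1/(-82*(-1/16) + (7698*(1/22869) + 12102*(1/38474))) = 1/(41/8 + (2566/7623 + 6051/19237)) = 1/(41/8 + 95488915/146643651) = 1/(6776301011/1173149208) = 1173149208/6776301011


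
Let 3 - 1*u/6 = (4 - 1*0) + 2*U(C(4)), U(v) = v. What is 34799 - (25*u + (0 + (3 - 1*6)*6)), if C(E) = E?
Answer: 36167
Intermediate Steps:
u = -54 (u = 18 - 6*((4 - 1*0) + 2*4) = 18 - 6*((4 + 0) + 8) = 18 - 6*(4 + 8) = 18 - 6*12 = 18 - 72 = -54)
34799 - (25*u + (0 + (3 - 1*6)*6)) = 34799 - (25*(-54) + (0 + (3 - 1*6)*6)) = 34799 - (-1350 + (0 + (3 - 6)*6)) = 34799 - (-1350 + (0 - 3*6)) = 34799 - (-1350 + (0 - 18)) = 34799 - (-1350 - 18) = 34799 - 1*(-1368) = 34799 + 1368 = 36167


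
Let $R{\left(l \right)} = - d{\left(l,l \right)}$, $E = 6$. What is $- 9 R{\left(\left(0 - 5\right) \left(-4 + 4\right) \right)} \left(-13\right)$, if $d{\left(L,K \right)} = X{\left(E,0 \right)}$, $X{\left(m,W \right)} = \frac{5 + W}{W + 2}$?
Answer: $- \frac{585}{2} \approx -292.5$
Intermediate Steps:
$X{\left(m,W \right)} = \frac{5 + W}{2 + W}$
$d{\left(L,K \right)} = \frac{5}{2}$ ($d{\left(L,K \right)} = \frac{5 + 0}{2 + 0} = \frac{1}{2} \cdot 5 = \frac{5}{2}$)
$R{\left(l \right)} = - \frac{5}{2}$ ($R{\left(l \right)} = \left(-1\right) \frac{5}{2} = - \frac{5}{2}$)
$- 9 R{\left(\left(0 - 5\right) \left(-4 + 4\right) \right)} \left(-13\right) = \left(-9\right) \left(- \frac{5}{2}\right) \left(-13\right) = \frac{45}{2} \left(-13\right) = - \frac{585}{2}$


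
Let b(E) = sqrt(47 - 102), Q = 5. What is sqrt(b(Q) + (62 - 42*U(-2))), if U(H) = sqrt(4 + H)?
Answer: sqrt(62 - 42*sqrt(2) + I*sqrt(55)) ≈ 2.2872 + 1.6212*I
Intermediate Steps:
b(E) = I*sqrt(55) (b(E) = sqrt(-55) = I*sqrt(55))
sqrt(b(Q) + (62 - 42*U(-2))) = sqrt(I*sqrt(55) + (62 - 42*sqrt(4 - 2))) = sqrt(I*sqrt(55) + (62 - 42*sqrt(2))) = sqrt(62 - 42*sqrt(2) + I*sqrt(55))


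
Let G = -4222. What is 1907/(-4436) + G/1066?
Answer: -10380827/2364388 ≈ -4.3905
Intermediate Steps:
1907/(-4436) + G/1066 = 1907/(-4436) - 4222/1066 = 1907*(-1/4436) - 4222*1/1066 = -1907/4436 - 2111/533 = -10380827/2364388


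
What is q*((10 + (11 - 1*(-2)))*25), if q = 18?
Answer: 10350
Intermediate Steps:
q*((10 + (11 - 1*(-2)))*25) = 18*((10 + (11 - 1*(-2)))*25) = 18*((10 + (11 + 2))*25) = 18*((10 + 13)*25) = 18*(23*25) = 18*575 = 10350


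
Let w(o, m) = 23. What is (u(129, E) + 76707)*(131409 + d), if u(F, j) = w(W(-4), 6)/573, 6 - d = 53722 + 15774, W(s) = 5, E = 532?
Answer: 2721534104146/573 ≈ 4.7496e+9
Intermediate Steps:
d = -69490 (d = 6 - (53722 + 15774) = 6 - 1*69496 = 6 - 69496 = -69490)
u(F, j) = 23/573
(u(129, E) + 76707)*(131409 + d) = (23/573 + 76707)*(131409 - 69490) = (43953134/573)*61919 = 2721534104146/573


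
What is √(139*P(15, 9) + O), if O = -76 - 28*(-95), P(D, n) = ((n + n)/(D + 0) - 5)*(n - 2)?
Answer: I*√27835/5 ≈ 33.368*I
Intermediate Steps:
P(D, n) = (-5 + 2*n/D)*(-2 + n) (P(D, n) = ((2*n)/D - 5)*(-2 + n) = (2*n/D - 5)*(-2 + n) = (-5 + 2*n/D)*(-2 + n))
O = 2584 (O = -76 + 2660 = 2584)
√(139*P(15, 9) + O) = √(139*((-4*9 + 2*9² - 5*15*(-2 + 9))/15) + 2584) = √(139*((-36 + 2*81 - 5*15*7)/15) + 2584) = √(139*((-36 + 162 - 525)/15) + 2584) = √(139*((1/15)*(-399)) + 2584) = √(139*(-133/5) + 2584) = √(-18487/5 + 2584) = √(-5567/5) = I*√27835/5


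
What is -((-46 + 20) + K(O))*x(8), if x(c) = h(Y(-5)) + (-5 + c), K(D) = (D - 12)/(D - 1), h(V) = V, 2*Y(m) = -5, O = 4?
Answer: 43/3 ≈ 14.333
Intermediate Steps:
Y(m) = -5/2 (Y(m) = (½)*(-5) = -5/2)
K(D) = (-12 + D)/(-1 + D)
x(c) = -15/2 + c (x(c) = -5/2 + (-5 + c) = -15/2 + c)
-((-46 + 20) + K(O))*x(8) = -((-46 + 20) + (-12 + 4)/(-1 + 4))*(-15/2 + 8) = -(-26 - 8/3)/2 = -(-86)/(3*2) = -1*(-43/3) = 43/3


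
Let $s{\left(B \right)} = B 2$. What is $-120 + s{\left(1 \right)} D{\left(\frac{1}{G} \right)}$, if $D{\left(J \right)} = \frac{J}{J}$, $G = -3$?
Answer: $-118$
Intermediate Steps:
$s{\left(B \right)} = 2 B$
$D{\left(J \right)} = 1$
$-120 + s{\left(1 \right)} D{\left(\frac{1}{G} \right)} = -120 + 2 \cdot 1 \cdot 1 = -120 + 2 \cdot 1 = -120 + 2 = -118$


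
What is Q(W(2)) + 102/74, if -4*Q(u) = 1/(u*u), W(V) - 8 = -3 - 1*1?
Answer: 3227/2368 ≈ 1.3628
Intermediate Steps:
W(V) = 4 (W(V) = 8 + (-3 - 1*1) = 8 + (-3 - 1) = 8 - 4 = 4)
Q(u) = -1/(4*u²) (Q(u) = -1/(4*u*u) = -1/(4*u²))
Q(W(2)) + 102/74 = -¼/4² + 102/74 = -¼*1/16 + 102*(1/74) = -1/64 + 51/37 = 3227/2368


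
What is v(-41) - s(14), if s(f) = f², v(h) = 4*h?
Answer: -360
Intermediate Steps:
v(-41) - s(14) = 4*(-41) - 1*14² = -164 - 1*196 = -164 - 196 = -360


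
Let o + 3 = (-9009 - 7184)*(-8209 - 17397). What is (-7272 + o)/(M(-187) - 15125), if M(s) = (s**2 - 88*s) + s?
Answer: 414630683/36113 ≈ 11481.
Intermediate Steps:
M(s) = s**2 - 87*s
o = 414637955 (o = -3 + (-9009 - 7184)*(-8209 - 17397) = -3 - 16193*(-25606) = -3 + 414637958 = 414637955)
(-7272 + o)/(M(-187) - 15125) = (-7272 + 414637955)/(-187*(-87 - 187) - 15125) = 414630683/(-187*(-274) - 15125) = 414630683/(51238 - 15125) = 414630683/36113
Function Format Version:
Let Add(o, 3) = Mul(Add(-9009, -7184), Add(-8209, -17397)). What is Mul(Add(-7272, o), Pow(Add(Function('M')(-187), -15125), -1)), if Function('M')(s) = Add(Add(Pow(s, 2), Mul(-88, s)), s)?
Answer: Rational(414630683, 36113) ≈ 11481.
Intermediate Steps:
Function('M')(s) = Add(Pow(s, 2), Mul(-87, s))
o = 414637955 (o = Add(-3, Mul(Add(-9009, -7184), Add(-8209, -17397))) = Add(-3, Mul(-16193, -25606)) = Add(-3, 414637958) = 414637955)
Mul(Add(-7272, o), Pow(Add(Function('M')(-187), -15125), -1)) = Mul(Add(-7272, 414637955), Pow(Add(Mul(-187, Add(-87, -187)), -15125), -1)) = Mul(414630683, Pow(Add(Mul(-187, -274), -15125), -1)) = Mul(414630683, Pow(Add(51238, -15125), -1)) = Mul(414630683, Pow(36113, -1)) = Mul(414630683, Rational(1, 36113)) = Rational(414630683, 36113)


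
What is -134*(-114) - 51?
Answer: 15225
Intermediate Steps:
-134*(-114) - 51 = 15276 - 51 = 15225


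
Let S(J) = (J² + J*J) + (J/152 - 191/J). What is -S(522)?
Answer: -10810046111/19836 ≈ -5.4497e+5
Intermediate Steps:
S(J) = -191/J + 2*J² + J/152 (S(J) = (J² + J²) + (J*(1/152) - 191/J) = 2*J² + (J/152 - 191/J) = 2*J² + (-191/J + J/152) = -191/J + 2*J² + J/152)
-S(522) = -(-191/522 + 2*522² + (1/152)*522) = -(-191*1/522 + 2*272484 + 261/76) = -(-191/522 + 544968 + 261/76) = -1*10810046111/19836 = -10810046111/19836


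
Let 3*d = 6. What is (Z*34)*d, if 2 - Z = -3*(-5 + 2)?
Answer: -476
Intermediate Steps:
d = 2 (d = (1/3)*6 = 2)
Z = -7 (Z = 2 - (-3)*(-5 + 2) = 2 - (-3)*(-3) = 2 - 1*9 = 2 - 9 = -7)
(Z*34)*d = -7*34*2 = -238*2 = -476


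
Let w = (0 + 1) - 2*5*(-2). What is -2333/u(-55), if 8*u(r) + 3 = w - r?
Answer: -18664/73 ≈ -255.67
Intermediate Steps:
w = 21 (w = 1 - 10*(-2) = 1 + 20 = 21)
u(r) = 9/4 - r/8 (u(r) = -3/8 + (21 - r)/8 = -3/8 + (21/8 - r/8) = 9/4 - r/8)
-2333/u(-55) = -2333/(9/4 - ⅛*(-55)) = -2333/(9/4 + 55/8) = -2333/73/8 = -2333*8/73 = -18664/73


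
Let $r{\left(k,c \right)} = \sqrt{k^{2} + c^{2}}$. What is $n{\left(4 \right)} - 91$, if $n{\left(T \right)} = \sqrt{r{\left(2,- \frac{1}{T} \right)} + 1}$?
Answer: $-91 + \frac{\sqrt{4 + \sqrt{65}}}{2} \approx -89.263$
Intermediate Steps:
$r{\left(k,c \right)} = \sqrt{c^{2} + k^{2}}$
$n{\left(T \right)} = \sqrt{1 + \sqrt{4 + \frac{1}{T^{2}}}}$ ($n{\left(T \right)} = \sqrt{\sqrt{\left(- \frac{1}{T}\right)^{2} + 2^{2}} + 1} = \sqrt{\sqrt{\frac{1}{T^{2}} + 4} + 1} = \sqrt{\sqrt{4 + \frac{1}{T^{2}}} + 1} = \sqrt{1 + \sqrt{4 + \frac{1}{T^{2}}}}$)
$n{\left(4 \right)} - 91 = \sqrt{1 + \sqrt{4 + \frac{1}{16}}} - 91 = \sqrt{1 + \sqrt{\frac{65}{16}}} - 91 = \sqrt{1 + \frac{\sqrt{65}}{4}} - 91 = -91 + \sqrt{1 + \frac{\sqrt{65}}{4}}$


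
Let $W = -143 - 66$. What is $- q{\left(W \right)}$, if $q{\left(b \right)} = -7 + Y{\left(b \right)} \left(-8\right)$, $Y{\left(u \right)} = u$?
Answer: $-1665$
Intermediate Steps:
$W = -209$
$q{\left(b \right)} = -7 - 8 b$ ($q{\left(b \right)} = -7 + b \left(-8\right) = -7 - 8 b$)
$- q{\left(W \right)} = - (-7 - -1672) = - (-7 + 1672) = \left(-1\right) 1665 = -1665$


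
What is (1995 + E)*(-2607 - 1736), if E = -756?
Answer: -5380977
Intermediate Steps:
(1995 + E)*(-2607 - 1736) = (1995 - 756)*(-2607 - 1736) = 1239*(-4343) = -5380977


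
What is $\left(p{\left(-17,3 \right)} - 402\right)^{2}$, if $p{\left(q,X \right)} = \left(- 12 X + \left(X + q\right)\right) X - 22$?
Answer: $329476$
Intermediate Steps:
$p{\left(q,X \right)} = -22 + X \left(q - 11 X\right)$ ($p{\left(q,X \right)} = \left(q - 11 X\right) X - 22 = X \left(q - 11 X\right) - 22 = -22 + X \left(q - 11 X\right)$)
$\left(p{\left(-17,3 \right)} - 402\right)^{2} = \left(\left(-22 - 11 \cdot 3^{2} + 3 \left(-17\right)\right) - 402\right)^{2} = \left(\left(-22 - 99 - 51\right) - 402\right)^{2} = \left(-172 - 402\right)^{2} = \left(-574\right)^{2} = 329476$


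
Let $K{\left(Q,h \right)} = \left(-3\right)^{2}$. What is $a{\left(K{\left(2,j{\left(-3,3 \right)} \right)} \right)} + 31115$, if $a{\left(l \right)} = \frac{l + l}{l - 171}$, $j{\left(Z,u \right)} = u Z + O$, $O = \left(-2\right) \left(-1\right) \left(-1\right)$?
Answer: $\frac{280034}{9} \approx 31115.0$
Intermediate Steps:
$O = -2$ ($O = 2 \left(-1\right) = -2$)
$j{\left(Z,u \right)} = -2 + Z u$ ($j{\left(Z,u \right)} = u Z - 2 = Z u - 2 = -2 + Z u$)
$K{\left(Q,h \right)} = 9$
$a{\left(l \right)} = \frac{2 l}{-171 + l}$
$a{\left(K{\left(2,j{\left(-3,3 \right)} \right)} \right)} + 31115 = 2 \cdot 9 \frac{1}{-171 + 9} + 31115 = 2 \cdot 9 \frac{1}{-162} + 31115 = 2 \cdot 9 \left(- \frac{1}{162}\right) + 31115 = - \frac{1}{9} + 31115 = \frac{280034}{9}$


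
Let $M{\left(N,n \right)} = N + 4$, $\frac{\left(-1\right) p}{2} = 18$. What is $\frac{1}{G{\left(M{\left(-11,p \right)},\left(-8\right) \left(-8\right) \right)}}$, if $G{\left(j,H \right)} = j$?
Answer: $- \frac{1}{7} \approx -0.14286$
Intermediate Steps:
$p = -36$ ($p = \left(-2\right) 18 = -36$)
$M{\left(N,n \right)} = 4 + N$
$\frac{1}{G{\left(M{\left(-11,p \right)},\left(-8\right) \left(-8\right) \right)}} = \frac{1}{4 - 11} = \frac{1}{-7} = - \frac{1}{7}$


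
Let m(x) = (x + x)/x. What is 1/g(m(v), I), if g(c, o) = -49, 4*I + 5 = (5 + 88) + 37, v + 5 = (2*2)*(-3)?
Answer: -1/49 ≈ -0.020408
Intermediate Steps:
v = -17 (v = -5 + (2*2)*(-3) = -5 + 4*(-3) = -5 - 12 = -17)
m(x) = 2 (m(x) = (2*x)/x = 2)
I = 125/4 (I = -5/4 + ((5 + 88) + 37)/4 = -5/4 + (93 + 37)/4 = -5/4 + (1/4)*130 = -5/4 + 65/2 = 125/4 ≈ 31.250)
1/g(m(v), I) = 1/(-49) = -1/49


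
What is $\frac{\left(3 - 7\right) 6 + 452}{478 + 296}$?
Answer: $\frac{214}{387} \approx 0.55297$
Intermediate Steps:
$\frac{\left(3 - 7\right) 6 + 452}{478 + 296} = \frac{\left(-4\right) 6 + 452}{774} = \left(-24 + 452\right) \frac{1}{774} = 428 \cdot \frac{1}{774} = \frac{214}{387}$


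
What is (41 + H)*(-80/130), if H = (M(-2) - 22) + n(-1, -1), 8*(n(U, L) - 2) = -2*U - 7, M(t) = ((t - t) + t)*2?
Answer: -131/13 ≈ -10.077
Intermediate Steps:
M(t) = 2*t (M(t) = (0 + t)*2 = t*2 = 2*t)
n(U, L) = 9/8 - U/4 (n(U, L) = 2 + (-2*U - 7)/8 = 2 + (-7 - 2*U)/8 = 2 + (-7/8 - U/4) = 9/8 - U/4)
H = -197/8 (H = (2*(-2) - 22) + (9/8 - ¼*(-1)) = (-4 - 22) + (9/8 + ¼) = -26 + 11/8 = -197/8 ≈ -24.625)
(41 + H)*(-80/130) = (41 - 197/8)*(-80/130) = 131*(-80*1/130)/8 = (131/8)*(-8/13) = -131/13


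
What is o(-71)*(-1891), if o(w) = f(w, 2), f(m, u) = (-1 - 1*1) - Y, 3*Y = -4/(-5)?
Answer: 64294/15 ≈ 4286.3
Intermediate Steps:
Y = 4/15 (Y = (-4/(-5))/3 = (-4*(-⅕))/3 = (⅓)*(⅘) = 4/15 ≈ 0.26667)
f(m, u) = -34/15 (f(m, u) = (-1 - 1*1) - 1*4/15 = (-1 - 1) - 4/15 = -2 - 4/15 = -34/15)
o(w) = -34/15
o(-71)*(-1891) = -34/15*(-1891) = 64294/15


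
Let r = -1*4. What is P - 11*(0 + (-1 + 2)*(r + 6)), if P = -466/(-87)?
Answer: -1448/87 ≈ -16.644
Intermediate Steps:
P = 466/87 (P = -466*(-1/87) = 466/87 ≈ 5.3563)
r = -4
P - 11*(0 + (-1 + 2)*(r + 6)) = 466/87 - 11*(0 + (-1 + 2)*(-4 + 6)) = 466/87 - 11*(0 + 1*2) = 466/87 - 11*(0 + 2) = 466/87 - 11*2 = 466/87 - 1*22 = 466/87 - 22 = -1448/87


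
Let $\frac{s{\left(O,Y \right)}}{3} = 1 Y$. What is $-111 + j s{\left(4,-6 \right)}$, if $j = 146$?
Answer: $-2739$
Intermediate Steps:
$s{\left(O,Y \right)} = 3 Y$ ($s{\left(O,Y \right)} = 3 \cdot 1 Y = 3 Y$)
$-111 + j s{\left(4,-6 \right)} = -111 + 146 \cdot 3 \left(-6\right) = -111 + 146 \left(-18\right) = -111 - 2628 = -2739$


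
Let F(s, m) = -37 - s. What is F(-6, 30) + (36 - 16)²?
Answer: 369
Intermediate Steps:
F(-6, 30) + (36 - 16)² = (-37 - 1*(-6)) + (36 - 16)² = (-37 + 6) + 20² = -31 + 400 = 369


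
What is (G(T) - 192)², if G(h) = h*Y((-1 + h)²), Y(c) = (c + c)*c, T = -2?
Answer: 266256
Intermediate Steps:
Y(c) = 2*c² (Y(c) = (2*c)*c = 2*c²)
G(h) = 2*h*(-1 + h)⁴ (G(h) = h*(2*((-1 + h)²)²) = h*(2*(-1 + h)⁴) = 2*h*(-1 + h)⁴)
(G(T) - 192)² = (2*(-2)*(-1 - 2)⁴ - 192)² = (2*(-2)*(-3)⁴ - 192)² = (2*(-2)*81 - 192)² = (-324 - 192)² = (-516)² = 266256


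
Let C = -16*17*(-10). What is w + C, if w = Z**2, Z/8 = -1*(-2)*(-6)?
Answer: 11936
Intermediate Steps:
Z = -96 (Z = 8*(-1*(-2)*(-6)) = 8*(2*(-6)) = 8*(-12) = -96)
w = 9216 (w = (-96)**2 = 9216)
C = 2720 (C = -272*(-10) = 2720)
w + C = 9216 + 2720 = 11936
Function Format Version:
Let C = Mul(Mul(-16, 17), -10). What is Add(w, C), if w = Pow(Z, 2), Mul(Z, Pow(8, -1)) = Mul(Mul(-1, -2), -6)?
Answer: 11936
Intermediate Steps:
Z = -96 (Z = Mul(8, Mul(Mul(-1, -2), -6)) = Mul(8, Mul(2, -6)) = Mul(8, -12) = -96)
w = 9216 (w = Pow(-96, 2) = 9216)
C = 2720 (C = Mul(-272, -10) = 2720)
Add(w, C) = Add(9216, 2720) = 11936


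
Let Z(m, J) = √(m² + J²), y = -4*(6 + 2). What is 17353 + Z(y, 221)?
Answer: 17353 + √49865 ≈ 17576.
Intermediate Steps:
y = -32 (y = -4*8 = -32)
Z(m, J) = √(J² + m²)
17353 + Z(y, 221) = 17353 + √(221² + (-32)²) = 17353 + √(48841 + 1024) = 17353 + √49865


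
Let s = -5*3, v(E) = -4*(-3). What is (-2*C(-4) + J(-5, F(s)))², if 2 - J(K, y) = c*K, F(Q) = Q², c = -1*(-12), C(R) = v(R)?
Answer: 1444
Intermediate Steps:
v(E) = 12
C(R) = 12
c = 12
s = -15
J(K, y) = 2 - 12*K
(-2*C(-4) + J(-5, F(s)))² = (-2*12 + (2 - 12*(-5)))² = (-24 + (2 + 60))² = (-24 + 62)² = 38² = 1444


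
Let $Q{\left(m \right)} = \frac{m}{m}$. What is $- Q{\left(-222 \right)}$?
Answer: $-1$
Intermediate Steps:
$Q{\left(m \right)} = 1$
$- Q{\left(-222 \right)} = \left(-1\right) 1 = -1$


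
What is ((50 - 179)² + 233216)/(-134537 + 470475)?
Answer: 249857/335938 ≈ 0.74376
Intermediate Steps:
((50 - 179)² + 233216)/(-134537 + 470475) = ((-129)² + 233216)/335938 = (16641 + 233216)*(1/335938) = 249857*(1/335938) = 249857/335938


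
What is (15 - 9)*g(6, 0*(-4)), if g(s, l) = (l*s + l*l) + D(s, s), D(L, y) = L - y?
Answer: 0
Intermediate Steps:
g(s, l) = l² + l*s (g(s, l) = (l*s + l*l) + (s - s) = (l*s + l²) + 0 = (l² + l*s) + 0 = l² + l*s)
(15 - 9)*g(6, 0*(-4)) = (15 - 9)*((0*(-4))*(0*(-4) + 6)) = 6*(0*(0 + 6)) = 6*(0*6) = 6*0 = 0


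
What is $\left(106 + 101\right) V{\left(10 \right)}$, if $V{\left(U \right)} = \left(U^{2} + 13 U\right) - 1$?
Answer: $47403$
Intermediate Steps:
$V{\left(U \right)} = -1 + U^{2} + 13 U$
$\left(106 + 101\right) V{\left(10 \right)} = \left(106 + 101\right) \left(-1 + 10^{2} + 13 \cdot 10\right) = 207 \left(-1 + 100 + 130\right) = 207 \cdot 229 = 47403$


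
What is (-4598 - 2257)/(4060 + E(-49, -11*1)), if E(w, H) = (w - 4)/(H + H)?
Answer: -50270/29791 ≈ -1.6874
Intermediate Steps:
E(w, H) = (-4 + w)/(2*H) (E(w, H) = (-4 + w)/((2*H)) = (-4 + w)*(1/(2*H)) = (-4 + w)/(2*H))
(-4598 - 2257)/(4060 + E(-49, -11*1)) = (-4598 - 2257)/(4060 + (-4 - 49)/(2*((-11*1)))) = -6855/(4060 + (1/2)*(-53)/(-11)) = -6855/(4060 + (1/2)*(-1/11)*(-53)) = -6855/(4060 + 53/22) = -6855/89373/22 = -6855*22/89373 = -50270/29791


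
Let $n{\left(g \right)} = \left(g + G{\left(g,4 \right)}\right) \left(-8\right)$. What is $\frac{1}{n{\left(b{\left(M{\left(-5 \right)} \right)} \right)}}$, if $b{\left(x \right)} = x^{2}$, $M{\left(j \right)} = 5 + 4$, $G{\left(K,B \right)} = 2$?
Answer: $- \frac{1}{664} \approx -0.001506$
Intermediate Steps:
$M{\left(j \right)} = 9$
$n{\left(g \right)} = -16 - 8 g$ ($n{\left(g \right)} = \left(g + 2\right) \left(-8\right) = \left(2 + g\right) \left(-8\right) = -16 - 8 g$)
$\frac{1}{n{\left(b{\left(M{\left(-5 \right)} \right)} \right)}} = \frac{1}{-16 - 8 \cdot 9^{2}} = \frac{1}{-16 - 648} = \frac{1}{-664} = - \frac{1}{664}$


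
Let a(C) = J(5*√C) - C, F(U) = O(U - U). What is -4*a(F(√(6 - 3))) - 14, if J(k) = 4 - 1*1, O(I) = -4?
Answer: -42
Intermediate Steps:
F(U) = -4
J(k) = 3 (J(k) = 4 - 1 = 3)
a(C) = 3 - C
-4*a(F(√(6 - 3))) - 14 = -4*(3 - 1*(-4)) - 14 = -4*(3 + 4) - 14 = -4*7 - 14 = -28 - 14 = -42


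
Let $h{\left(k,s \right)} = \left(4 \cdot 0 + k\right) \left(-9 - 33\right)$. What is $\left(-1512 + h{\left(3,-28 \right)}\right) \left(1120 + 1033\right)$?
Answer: $-3526614$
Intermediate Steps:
$h{\left(k,s \right)} = - 42 k$ ($h{\left(k,s \right)} = \left(0 + k\right) \left(-42\right) = k \left(-42\right) = - 42 k$)
$\left(-1512 + h{\left(3,-28 \right)}\right) \left(1120 + 1033\right) = \left(-1512 - 126\right) \left(1120 + 1033\right) = \left(-1512 - 126\right) 2153 = \left(-1638\right) 2153 = -3526614$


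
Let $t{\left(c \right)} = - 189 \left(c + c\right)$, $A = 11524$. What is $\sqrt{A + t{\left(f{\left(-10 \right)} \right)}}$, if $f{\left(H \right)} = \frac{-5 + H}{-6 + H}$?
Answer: $\frac{\sqrt{178714}}{4} \approx 105.69$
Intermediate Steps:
$f{\left(H \right)} = \frac{-5 + H}{-6 + H}$
$t{\left(c \right)} = - 378 c$ ($t{\left(c \right)} = - 189 \cdot 2 c = - 378 c$)
$\sqrt{A + t{\left(f{\left(-10 \right)} \right)}} = \sqrt{11524 - 378 \frac{-5 - 10}{-6 - 10}} = \sqrt{11524 - 378 \frac{1}{-16} \left(-15\right)} = \sqrt{11524 - 378 \left(\left(- \frac{1}{16}\right) \left(-15\right)\right)} = \sqrt{11524 - \frac{2835}{8}} = \sqrt{\frac{89357}{8}} = \frac{\sqrt{178714}}{4}$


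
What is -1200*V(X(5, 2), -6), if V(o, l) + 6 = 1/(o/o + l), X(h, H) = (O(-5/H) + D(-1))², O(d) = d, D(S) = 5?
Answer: 7440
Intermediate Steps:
X(h, H) = (5 - 5/H)² (X(h, H) = (-5/H + 5)² = (5 - 5/H)²)
V(o, l) = -6 + 1/(1 + l) (V(o, l) = -6 + 1/(o/o + l) = -6 + 1/(1 + l))
-1200*V(X(5, 2), -6) = -1200*(-5 - 6*(-6))/(1 - 6) = -1200*(-5 + 36)/(-5) = -(-240)*31 = -1200*(-31/5) = 7440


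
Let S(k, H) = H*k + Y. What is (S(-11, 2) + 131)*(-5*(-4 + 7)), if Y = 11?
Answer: -1800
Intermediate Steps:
S(k, H) = 11 + H*k (S(k, H) = H*k + 11 = 11 + H*k)
(S(-11, 2) + 131)*(-5*(-4 + 7)) = ((11 + 2*(-11)) + 131)*(-5*(-4 + 7)) = ((11 - 22) + 131)*(-5*3) = (-11 + 131)*(-15) = 120*(-15) = -1800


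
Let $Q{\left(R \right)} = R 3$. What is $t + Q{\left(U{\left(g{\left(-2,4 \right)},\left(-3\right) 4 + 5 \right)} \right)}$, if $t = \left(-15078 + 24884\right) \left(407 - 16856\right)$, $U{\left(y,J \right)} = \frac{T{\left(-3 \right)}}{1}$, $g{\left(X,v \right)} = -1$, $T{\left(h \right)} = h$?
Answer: $-161298903$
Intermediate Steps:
$U{\left(y,J \right)} = -3$ ($U{\left(y,J \right)} = - \frac{3}{1} = \left(-3\right) 1 = -3$)
$t = -161298894$ ($t = 9806 \left(-16449\right) = -161298894$)
$Q{\left(R \right)} = 3 R$
$t + Q{\left(U{\left(g{\left(-2,4 \right)},\left(-3\right) 4 + 5 \right)} \right)} = -161298894 + 3 \left(-3\right) = -161298894 - 9 = -161298903$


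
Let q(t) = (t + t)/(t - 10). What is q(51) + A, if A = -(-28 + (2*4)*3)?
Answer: 266/41 ≈ 6.4878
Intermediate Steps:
q(t) = 2*t/(-10 + t) (q(t) = (2*t)/(-10 + t) = 2*t/(-10 + t))
A = 4 (A = -(-28 + 8*3) = -(-28 + 24) = -1*(-4) = 4)
q(51) + A = 2*51/(-10 + 51) + 4 = 2*51/41 + 4 = 2*51*(1/41) + 4 = 102/41 + 4 = 266/41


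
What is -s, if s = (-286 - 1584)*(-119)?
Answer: -222530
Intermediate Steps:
s = 222530 (s = -1870*(-119) = 222530)
-s = -1*222530 = -222530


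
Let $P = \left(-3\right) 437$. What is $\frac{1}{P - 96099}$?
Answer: $- \frac{1}{97410} \approx -1.0266 \cdot 10^{-5}$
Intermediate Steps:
$P = -1311$
$\frac{1}{P - 96099} = \frac{1}{-1311 - 96099} = \frac{1}{-97410} = - \frac{1}{97410}$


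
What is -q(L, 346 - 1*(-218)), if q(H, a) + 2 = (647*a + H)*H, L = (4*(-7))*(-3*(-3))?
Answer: 91893314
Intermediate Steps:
L = -252 (L = -28*9 = -252)
q(H, a) = -2 + H*(H + 647*a) (q(H, a) = -2 + (647*a + H)*H = -2 + (H + 647*a)*H = -2 + H*(H + 647*a))
-q(L, 346 - 1*(-218)) = -(-2 + (-252)² + 647*(-252)*(346 - 1*(-218))) = -(-2 + 63504 + 647*(-252)*(346 + 218)) = -(-2 + 63504 + 647*(-252)*564) = -(-2 + 63504 - 91956816) = -1*(-91893314) = 91893314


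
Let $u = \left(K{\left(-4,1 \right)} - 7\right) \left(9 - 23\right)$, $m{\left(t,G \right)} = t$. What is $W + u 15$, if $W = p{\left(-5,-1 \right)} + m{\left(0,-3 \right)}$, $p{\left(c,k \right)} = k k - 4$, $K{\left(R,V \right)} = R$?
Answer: $2307$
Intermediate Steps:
$u = 154$ ($u = \left(-4 - 7\right) \left(9 - 23\right) = \left(-11\right) \left(-14\right) = 154$)
$p{\left(c,k \right)} = -4 + k^{2}$ ($p{\left(c,k \right)} = k^{2} - 4 = -4 + k^{2}$)
$W = -3$ ($W = \left(-4 + \left(-1\right)^{2}\right) + 0 = \left(-4 + 1\right) + 0 = -3 + 0 = -3$)
$W + u 15 = -3 + 154 \cdot 15 = -3 + 2310 = 2307$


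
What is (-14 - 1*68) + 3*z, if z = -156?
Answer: -550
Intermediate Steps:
(-14 - 1*68) + 3*z = (-14 - 1*68) + 3*(-156) = (-14 - 68) - 468 = -82 - 468 = -550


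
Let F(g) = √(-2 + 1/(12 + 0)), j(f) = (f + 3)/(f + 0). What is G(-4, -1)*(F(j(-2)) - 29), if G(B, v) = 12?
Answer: -348 + 2*I*√69 ≈ -348.0 + 16.613*I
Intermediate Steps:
j(f) = (3 + f)/f
F(g) = I*√69/6 (F(g) = √(-2 + 1/12) = √(-23/12) = I*√69/6)
G(-4, -1)*(F(j(-2)) - 29) = 12*(I*√69/6 - 29) = 12*(-29 + I*√69/6) = -348 + 2*I*√69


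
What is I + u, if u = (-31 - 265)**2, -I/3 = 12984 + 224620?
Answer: -625196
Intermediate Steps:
I = -712812 (I = -3*(12984 + 224620) = -3*237604 = -712812)
u = 87616 (u = (-296)**2 = 87616)
I + u = -712812 + 87616 = -625196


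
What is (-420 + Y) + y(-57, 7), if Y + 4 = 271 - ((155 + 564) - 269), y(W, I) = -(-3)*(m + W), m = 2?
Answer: -768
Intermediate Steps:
y(W, I) = 6 + 3*W (y(W, I) = -(-3)*(2 + W) = -(-6 - 3*W) = 6 + 3*W)
Y = -183 (Y = -4 + (271 - ((155 + 564) - 269)) = -4 + (271 - (719 - 269)) = -4 + (271 - 1*450) = -4 + (271 - 450) = -4 - 179 = -183)
(-420 + Y) + y(-57, 7) = (-420 - 183) + (6 + 3*(-57)) = -603 + (6 - 171) = -603 - 165 = -768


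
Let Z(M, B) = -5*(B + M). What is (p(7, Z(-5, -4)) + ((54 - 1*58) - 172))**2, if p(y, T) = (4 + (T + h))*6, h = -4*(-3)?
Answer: 36100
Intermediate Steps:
h = 12
Z(M, B) = -5*B - 5*M
p(y, T) = 96 + 6*T (p(y, T) = (4 + (T + 12))*6 = (4 + (12 + T))*6 = (16 + T)*6 = 96 + 6*T)
(p(7, Z(-5, -4)) + ((54 - 1*58) - 172))**2 = ((96 + 6*(-5*(-4) - 5*(-5))) + ((54 - 1*58) - 172))**2 = ((96 + 6*(20 + 25)) + ((54 - 58) - 172))**2 = ((96 + 6*45) + (-4 - 172))**2 = ((96 + 270) - 176)**2 = (366 - 176)**2 = 190**2 = 36100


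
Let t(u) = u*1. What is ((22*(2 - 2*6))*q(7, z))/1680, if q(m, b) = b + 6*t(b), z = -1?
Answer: 11/12 ≈ 0.91667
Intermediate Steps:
t(u) = u
q(m, b) = 7*b (q(m, b) = b + 6*b = 7*b)
((22*(2 - 2*6))*q(7, z))/1680 = ((22*(2 - 2*6))*(7*(-1)))/1680 = ((22*(2 - 12))*(-7))*(1/1680) = ((22*(-10))*(-7))*(1/1680) = -220*(-7)*(1/1680) = 1540*(1/1680) = 11/12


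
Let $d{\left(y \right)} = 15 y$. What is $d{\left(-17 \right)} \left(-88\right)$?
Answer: $22440$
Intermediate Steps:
$d{\left(-17 \right)} \left(-88\right) = 15 \left(-17\right) \left(-88\right) = \left(-255\right) \left(-88\right) = 22440$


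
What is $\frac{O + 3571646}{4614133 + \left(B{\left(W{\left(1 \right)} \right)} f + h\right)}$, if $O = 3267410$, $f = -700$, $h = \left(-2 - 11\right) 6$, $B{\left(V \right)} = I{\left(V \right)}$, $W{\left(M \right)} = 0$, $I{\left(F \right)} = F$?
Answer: $\frac{6839056}{4614055} \approx 1.4822$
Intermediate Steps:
$B{\left(V \right)} = V$
$h = -78$ ($h = \left(-13\right) 6 = -78$)
$\frac{O + 3571646}{4614133 + \left(B{\left(W{\left(1 \right)} \right)} f + h\right)} = \frac{3267410 + 3571646}{4614133 + \left(0 \left(-700\right) - 78\right)} = \frac{6839056}{4614133 + \left(0 - 78\right)} = \frac{6839056}{4614133 - 78} = \frac{6839056}{4614055}$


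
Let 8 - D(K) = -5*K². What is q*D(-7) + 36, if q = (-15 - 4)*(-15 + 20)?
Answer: -23999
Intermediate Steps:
D(K) = 8 + 5*K² (D(K) = 8 - (-5)*K² = 8 + 5*K²)
q = -95 (q = -19*5 = -95)
q*D(-7) + 36 = -95*(8 + 5*(-7)²) + 36 = -95*(8 + 5*49) + 36 = -95*(8 + 245) + 36 = -95*253 + 36 = -24035 + 36 = -23999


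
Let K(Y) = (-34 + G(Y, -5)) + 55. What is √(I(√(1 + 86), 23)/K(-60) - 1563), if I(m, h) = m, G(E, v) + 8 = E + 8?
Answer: √(-2377323 - 39*√87)/39 ≈ 39.538*I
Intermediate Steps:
G(E, v) = E (G(E, v) = -8 + (E + 8) = -8 + (8 + E) = E)
K(Y) = 21 + Y (K(Y) = (-34 + Y) + 55 = 21 + Y)
√(I(√(1 + 86), 23)/K(-60) - 1563) = √(√(1 + 86)/(21 - 60) - 1563) = √(√87/(-39) - 1563) = √(√87*(-1/39) - 1563) = √(-√87/39 - 1563) = √(-1563 - √87/39)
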